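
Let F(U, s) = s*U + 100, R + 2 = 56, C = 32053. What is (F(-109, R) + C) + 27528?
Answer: 53795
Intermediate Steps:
R = 54 (R = -2 + 56 = 54)
F(U, s) = 100 + U*s (F(U, s) = U*s + 100 = 100 + U*s)
(F(-109, R) + C) + 27528 = ((100 - 109*54) + 32053) + 27528 = ((100 - 5886) + 32053) + 27528 = (-5786 + 32053) + 27528 = 26267 + 27528 = 53795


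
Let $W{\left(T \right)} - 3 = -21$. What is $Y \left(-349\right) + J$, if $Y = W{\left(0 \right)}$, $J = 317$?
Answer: $6599$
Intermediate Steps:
$W{\left(T \right)} = -18$ ($W{\left(T \right)} = 3 - 21 = -18$)
$Y = -18$
$Y \left(-349\right) + J = \left(-18\right) \left(-349\right) + 317 = 6282 + 317 = 6599$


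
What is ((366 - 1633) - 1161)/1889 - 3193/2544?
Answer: -12208409/4805616 ≈ -2.5404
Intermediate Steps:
((366 - 1633) - 1161)/1889 - 3193/2544 = (-1267 - 1161)*(1/1889) - 3193*1/2544 = -2428*1/1889 - 3193/2544 = -2428/1889 - 3193/2544 = -12208409/4805616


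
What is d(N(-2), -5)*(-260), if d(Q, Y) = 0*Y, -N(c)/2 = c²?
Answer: 0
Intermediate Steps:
N(c) = -2*c²
d(Q, Y) = 0
d(N(-2), -5)*(-260) = 0*(-260) = 0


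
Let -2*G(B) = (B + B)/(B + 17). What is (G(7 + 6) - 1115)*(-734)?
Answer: 12280921/15 ≈ 8.1873e+5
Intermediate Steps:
G(B) = -B/(17 + B) (G(B) = -(B + B)/(2*(B + 17)) = -2*B/(2*(17 + B)) = -B/(17 + B))
(G(7 + 6) - 1115)*(-734) = (-(7 + 6)/(17 + (7 + 6)) - 1115)*(-734) = (-1*13/(17 + 13) - 1115)*(-734) = (-1*13/30 - 1115)*(-734) = (-1*13*1/30 - 1115)*(-734) = (-13/30 - 1115)*(-734) = -33463/30*(-734) = 12280921/15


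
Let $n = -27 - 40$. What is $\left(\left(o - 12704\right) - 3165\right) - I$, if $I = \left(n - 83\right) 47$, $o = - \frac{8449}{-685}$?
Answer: $- \frac{6032566}{685} \approx -8806.7$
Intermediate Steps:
$o = \frac{8449}{685}$ ($o = \left(-8449\right) \left(- \frac{1}{685}\right) = \frac{8449}{685} \approx 12.334$)
$n = -67$ ($n = -27 - 40 = -67$)
$I = -7050$ ($I = \left(-67 - 83\right) 47 = \left(-150\right) 47 = -7050$)
$\left(\left(o - 12704\right) - 3165\right) - I = \left(\left(\frac{8449}{685} - 12704\right) - 3165\right) - -7050 = \left(- \frac{8693791}{685} - 3165\right) + 7050 = - \frac{10861816}{685} + 7050 = - \frac{6032566}{685}$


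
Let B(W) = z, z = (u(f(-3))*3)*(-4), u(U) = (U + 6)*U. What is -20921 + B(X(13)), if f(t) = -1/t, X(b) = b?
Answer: -62839/3 ≈ -20946.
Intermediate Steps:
u(U) = U*(6 + U) (u(U) = (6 + U)*U = U*(6 + U))
z = -76/3 (z = (((-1/(-3))*(6 - 1/(-3)))*3)*(-4) = (((-1*(-⅓))*(6 - 1*(-⅓)))*3)*(-4) = (((6 + ⅓)/3)*3)*(-4) = (((⅓)*(19/3))*3)*(-4) = ((19/9)*3)*(-4) = (19/3)*(-4) = -76/3 ≈ -25.333)
B(W) = -76/3
-20921 + B(X(13)) = -20921 - 76/3 = -62839/3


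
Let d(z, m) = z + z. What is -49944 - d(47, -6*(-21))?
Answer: -50038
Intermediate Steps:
d(z, m) = 2*z
-49944 - d(47, -6*(-21)) = -49944 - 2*47 = -49944 - 1*94 = -49944 - 94 = -50038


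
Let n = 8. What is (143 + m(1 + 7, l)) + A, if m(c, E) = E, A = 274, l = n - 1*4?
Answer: 421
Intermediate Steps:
l = 4 (l = 8 - 1*4 = 8 - 4 = 4)
(143 + m(1 + 7, l)) + A = (143 + 4) + 274 = 147 + 274 = 421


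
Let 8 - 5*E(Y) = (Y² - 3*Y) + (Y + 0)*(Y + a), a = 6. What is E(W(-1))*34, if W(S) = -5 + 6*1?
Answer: 102/5 ≈ 20.400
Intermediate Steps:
W(S) = 1 (W(S) = -5 + 6 = 1)
E(Y) = 8/5 - Y²/5 + 3*Y/5 - Y*(6 + Y)/5 (E(Y) = 8/5 - ((Y² - 3*Y) + (Y + 0)*(Y + 6))/5 = 8/5 - ((Y² - 3*Y) + Y*(6 + Y))/5 = 8/5 - (Y² - 3*Y + Y*(6 + Y))/5 = 8/5 + (-Y²/5 + 3*Y/5 - Y*(6 + Y)/5) = 8/5 - Y²/5 + 3*Y/5 - Y*(6 + Y)/5)
E(W(-1))*34 = (8/5 - ⅗*1 - ⅖*1²)*34 = (8/5 - ⅗ - ⅖*1)*34 = (8/5 - ⅗ - ⅖)*34 = (⅗)*34 = 102/5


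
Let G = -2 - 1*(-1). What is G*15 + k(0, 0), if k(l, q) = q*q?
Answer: -15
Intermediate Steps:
k(l, q) = q²
G = -1 (G = -2 + 1 = -1)
G*15 + k(0, 0) = -1*15 + 0² = -15 + 0 = -15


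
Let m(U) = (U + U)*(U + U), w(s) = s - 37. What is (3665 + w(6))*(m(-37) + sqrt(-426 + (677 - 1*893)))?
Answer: 19899784 + 3634*I*sqrt(642) ≈ 1.99e+7 + 92077.0*I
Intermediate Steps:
w(s) = -37 + s
m(U) = 4*U**2 (m(U) = (2*U)*(2*U) = 4*U**2)
(3665 + w(6))*(m(-37) + sqrt(-426 + (677 - 1*893))) = (3665 + (-37 + 6))*(4*(-37)**2 + sqrt(-426 + (677 - 1*893))) = (3665 - 31)*(4*1369 + sqrt(-426 + (677 - 893))) = 3634*(5476 + sqrt(-426 - 216)) = 3634*(5476 + sqrt(-642)) = 3634*(5476 + I*sqrt(642)) = 19899784 + 3634*I*sqrt(642)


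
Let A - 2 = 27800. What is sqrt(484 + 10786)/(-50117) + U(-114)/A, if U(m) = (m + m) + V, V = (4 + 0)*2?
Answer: -110/13901 - 7*sqrt(230)/50117 ≈ -0.010031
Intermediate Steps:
V = 8 (V = 4*2 = 8)
U(m) = 8 + 2*m (U(m) = (m + m) + 8 = 2*m + 8 = 8 + 2*m)
A = 27802 (A = 2 + 27800 = 27802)
sqrt(484 + 10786)/(-50117) + U(-114)/A = sqrt(484 + 10786)/(-50117) + (8 + 2*(-114))/27802 = sqrt(11270)*(-1/50117) + (8 - 228)*(1/27802) = (7*sqrt(230))*(-1/50117) - 220*1/27802 = -7*sqrt(230)/50117 - 110/13901 = -110/13901 - 7*sqrt(230)/50117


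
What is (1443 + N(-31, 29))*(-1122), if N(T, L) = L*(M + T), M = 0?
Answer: -610368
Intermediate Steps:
N(T, L) = L*T (N(T, L) = L*(0 + T) = L*T)
(1443 + N(-31, 29))*(-1122) = (1443 + 29*(-31))*(-1122) = (1443 - 899)*(-1122) = 544*(-1122) = -610368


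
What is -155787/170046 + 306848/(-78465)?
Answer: -7155789107/1482517710 ≈ -4.8268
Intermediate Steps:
-155787/170046 + 306848/(-78465) = -155787*1/170046 + 306848*(-1/78465) = -51929/56682 - 306848/78465 = -7155789107/1482517710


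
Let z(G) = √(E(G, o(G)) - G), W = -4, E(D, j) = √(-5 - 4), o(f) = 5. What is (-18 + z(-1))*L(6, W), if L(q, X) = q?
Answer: -108 + 6*√(1 + 3*I) ≈ -99.344 + 6.2387*I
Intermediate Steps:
E(D, j) = 3*I (E(D, j) = √(-9) = 3*I)
z(G) = √(-G + 3*I) (z(G) = √(3*I - G) = √(-G + 3*I))
(-18 + z(-1))*L(6, W) = (-18 + √(-1*(-1) + 3*I))*6 = (-18 + √(1 + 3*I))*6 = -108 + 6*√(1 + 3*I)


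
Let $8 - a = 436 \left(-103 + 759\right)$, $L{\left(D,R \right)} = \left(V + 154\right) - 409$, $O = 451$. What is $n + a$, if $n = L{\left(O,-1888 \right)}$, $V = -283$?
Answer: $-286546$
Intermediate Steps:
$L{\left(D,R \right)} = -538$ ($L{\left(D,R \right)} = \left(-283 + 154\right) - 409 = -129 - 409 = -538$)
$n = -538$
$a = -286008$ ($a = 8 - 436 \left(-103 + 759\right) = 8 - 436 \cdot 656 = 8 - 286016 = -286008$)
$n + a = -538 - 286008 = -286546$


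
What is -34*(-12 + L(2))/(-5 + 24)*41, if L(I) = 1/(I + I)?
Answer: 32759/38 ≈ 862.08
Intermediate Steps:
L(I) = 1/(2*I)
-34*(-12 + L(2))/(-5 + 24)*41 = -34*(-12 + (½)/2)/(-5 + 24)*41 = -34*(-12 + (½)*(½))/19*41 = -34*(-12 + ¼)/19*41 = -(-799)/(2*19)*41 = -34*(-47/76)*41 = (799/38)*41 = 32759/38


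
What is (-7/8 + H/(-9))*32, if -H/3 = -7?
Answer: -308/3 ≈ -102.67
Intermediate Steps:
H = 21 (H = -3*(-7) = 21)
(-7/8 + H/(-9))*32 = (-7/8 + 21/(-9))*32 = (-7*1/8 + 21*(-1/9))*32 = (-7/8 - 7/3)*32 = -77/24*32 = -308/3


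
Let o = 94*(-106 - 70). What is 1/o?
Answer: -1/16544 ≈ -6.0445e-5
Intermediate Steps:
o = -16544 (o = 94*(-176) = -16544)
1/o = 1/(-16544) = -1/16544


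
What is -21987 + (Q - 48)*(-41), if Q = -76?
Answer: -16903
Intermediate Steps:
-21987 + (Q - 48)*(-41) = -21987 + (-76 - 48)*(-41) = -21987 - 124*(-41) = -21987 + 5084 = -16903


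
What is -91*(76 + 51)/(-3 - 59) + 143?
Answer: 20423/62 ≈ 329.40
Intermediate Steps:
-91*(76 + 51)/(-3 - 59) + 143 = -11557/(-62) + 143 = -11557*(-1)/62 + 143 = -91*(-127/62) + 143 = 11557/62 + 143 = 20423/62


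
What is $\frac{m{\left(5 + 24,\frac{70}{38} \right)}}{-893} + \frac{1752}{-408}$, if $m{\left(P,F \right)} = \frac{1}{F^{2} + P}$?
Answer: $- \frac{40122437}{9343506} \approx -4.2942$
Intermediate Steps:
$m{\left(P,F \right)} = \frac{1}{P + F^{2}}$
$\frac{m{\left(5 + 24,\frac{70}{38} \right)}}{-893} + \frac{1752}{-408} = \frac{1}{\left(\left(5 + 24\right) + \left(\frac{70}{38}\right)^{2}\right) \left(-893\right)} + \frac{1752}{-408} = \frac{1}{29 + \left(70 \cdot \frac{1}{38}\right)^{2}} \left(- \frac{1}{893}\right) + 1752 \left(- \frac{1}{408}\right) = \frac{1}{29 + \left(\frac{35}{19}\right)^{2}} \left(- \frac{1}{893}\right) - \frac{73}{17} = \frac{1}{29 + \frac{1225}{361}} \left(- \frac{1}{893}\right) - \frac{73}{17} = \frac{1}{\frac{11694}{361}} \left(- \frac{1}{893}\right) - \frac{73}{17} = \frac{361}{11694} \left(- \frac{1}{893}\right) - \frac{73}{17} = - \frac{19}{549618} - \frac{73}{17} = - \frac{40122437}{9343506}$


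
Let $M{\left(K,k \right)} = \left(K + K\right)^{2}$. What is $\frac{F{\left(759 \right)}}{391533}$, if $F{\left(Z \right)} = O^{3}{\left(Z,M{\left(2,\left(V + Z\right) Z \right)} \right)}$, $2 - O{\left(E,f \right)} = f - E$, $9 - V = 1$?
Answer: $\frac{413493625}{391533} \approx 1056.1$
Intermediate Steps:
$V = 8$ ($V = 9 - 1 = 8$)
$M{\left(K,k \right)} = 4 K^{2}$ ($M{\left(K,k \right)} = \left(2 K\right)^{2} = 4 K^{2}$)
$O{\left(E,f \right)} = 2 + E - f$ ($O{\left(E,f \right)} = 2 - \left(f - E\right) = 2 + \left(E - f\right) = 2 + E - f$)
$F{\left(Z \right)} = \left(-14 + Z\right)^{3}$ ($F{\left(Z \right)} = \left(2 + Z - 4 \cdot 2^{2}\right)^{3} = \left(2 + Z - 4 \cdot 4\right)^{3} = \left(2 + Z - 16\right)^{3} = \left(-14 + Z\right)^{3}$)
$\frac{F{\left(759 \right)}}{391533} = \frac{\left(-14 + 759\right)^{3}}{391533} = 745^{3} \cdot \frac{1}{391533} = 413493625 \cdot \frac{1}{391533} = \frac{413493625}{391533}$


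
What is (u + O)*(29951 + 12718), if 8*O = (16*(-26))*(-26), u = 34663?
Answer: 1536724035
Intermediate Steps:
O = 1352 (O = ((16*(-26))*(-26))/8 = (-416*(-26))/8 = (⅛)*10816 = 1352)
(u + O)*(29951 + 12718) = (34663 + 1352)*(29951 + 12718) = 36015*42669 = 1536724035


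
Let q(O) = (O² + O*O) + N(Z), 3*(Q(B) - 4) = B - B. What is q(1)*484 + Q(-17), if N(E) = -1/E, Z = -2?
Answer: 1214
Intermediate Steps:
Q(B) = 4 (Q(B) = 4 + (B - B)/3 = 4 + (⅓)*0 = 4 + 0 = 4)
q(O) = ½ + 2*O² (q(O) = (O² + O*O) - 1/(-2) = (O² + O²) - 1*(-½) = 2*O² + ½ = ½ + 2*O²)
q(1)*484 + Q(-17) = (½ + 2*1²)*484 + 4 = (½ + 2*1)*484 + 4 = (½ + 2)*484 + 4 = (5/2)*484 + 4 = 1210 + 4 = 1214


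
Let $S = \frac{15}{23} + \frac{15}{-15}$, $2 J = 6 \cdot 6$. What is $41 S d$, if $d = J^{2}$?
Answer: $- \frac{106272}{23} \approx -4620.5$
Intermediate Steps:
$J = 18$ ($J = \frac{6 \cdot 6}{2} = \frac{1}{2} \cdot 36 = 18$)
$d = 324$ ($d = 18^{2} = 324$)
$S = - \frac{8}{23}$ ($S = 15 \cdot \frac{1}{23} + 15 \left(- \frac{1}{15}\right) = \frac{15}{23} - 1 = - \frac{8}{23} \approx -0.34783$)
$41 S d = 41 \left(- \frac{8}{23}\right) 324 = \left(- \frac{328}{23}\right) 324 = - \frac{106272}{23}$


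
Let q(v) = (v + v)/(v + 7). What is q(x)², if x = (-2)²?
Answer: 64/121 ≈ 0.52893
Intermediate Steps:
x = 4
q(v) = 2*v/(7 + v) (q(v) = (2*v)/(7 + v) = 2*v/(7 + v))
q(x)² = (2*4/(7 + 4))² = (2*4/11)² = (2*4*(1/11))² = (8/11)² = 64/121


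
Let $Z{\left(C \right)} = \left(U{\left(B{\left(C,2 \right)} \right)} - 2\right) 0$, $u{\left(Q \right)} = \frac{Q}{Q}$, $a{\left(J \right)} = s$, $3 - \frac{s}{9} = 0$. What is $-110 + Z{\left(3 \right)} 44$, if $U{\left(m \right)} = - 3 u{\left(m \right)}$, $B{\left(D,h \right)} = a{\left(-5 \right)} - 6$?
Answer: $-110$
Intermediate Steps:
$s = 27$ ($s = 27 - 0 = 27 + 0 = 27$)
$a{\left(J \right)} = 27$
$u{\left(Q \right)} = 1$
$B{\left(D,h \right)} = 21$ ($B{\left(D,h \right)} = 27 - 6 = 21$)
$U{\left(m \right)} = -3$ ($U{\left(m \right)} = \left(-3\right) 1 = -3$)
$Z{\left(C \right)} = 0$ ($Z{\left(C \right)} = \left(-3 - 2\right) 0 = \left(-5\right) 0 = 0$)
$-110 + Z{\left(3 \right)} 44 = -110 + 0 \cdot 44 = -110 + 0 = -110$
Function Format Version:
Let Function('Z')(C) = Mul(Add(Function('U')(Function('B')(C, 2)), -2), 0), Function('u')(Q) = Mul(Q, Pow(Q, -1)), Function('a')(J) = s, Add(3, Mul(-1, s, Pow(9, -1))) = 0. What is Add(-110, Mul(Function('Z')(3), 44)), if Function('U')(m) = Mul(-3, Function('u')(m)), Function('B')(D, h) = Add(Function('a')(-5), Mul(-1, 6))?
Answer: -110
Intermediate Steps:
s = 27 (s = Add(27, Mul(-9, 0)) = Add(27, 0) = 27)
Function('a')(J) = 27
Function('u')(Q) = 1
Function('B')(D, h) = 21 (Function('B')(D, h) = Add(27, Mul(-1, 6)) = Add(27, -6) = 21)
Function('U')(m) = -3 (Function('U')(m) = Mul(-3, 1) = -3)
Function('Z')(C) = 0 (Function('Z')(C) = Mul(Add(-3, -2), 0) = Mul(-5, 0) = 0)
Add(-110, Mul(Function('Z')(3), 44)) = Add(-110, Mul(0, 44)) = Add(-110, 0) = -110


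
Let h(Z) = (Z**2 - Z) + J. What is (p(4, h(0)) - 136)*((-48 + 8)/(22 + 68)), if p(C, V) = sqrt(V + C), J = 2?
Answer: 544/9 - 4*sqrt(6)/9 ≈ 59.356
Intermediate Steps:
h(Z) = 2 + Z**2 - Z (h(Z) = (Z**2 - Z) + 2 = 2 + Z**2 - Z)
p(C, V) = sqrt(C + V)
(p(4, h(0)) - 136)*((-48 + 8)/(22 + 68)) = (sqrt(4 + (2 + 0**2 - 1*0)) - 136)*((-48 + 8)/(22 + 68)) = (sqrt(4 + (2 + 0 + 0)) - 136)*(-40/90) = (sqrt(4 + 2) - 136)*(-40*1/90) = (sqrt(6) - 136)*(-4/9) = (-136 + sqrt(6))*(-4/9) = 544/9 - 4*sqrt(6)/9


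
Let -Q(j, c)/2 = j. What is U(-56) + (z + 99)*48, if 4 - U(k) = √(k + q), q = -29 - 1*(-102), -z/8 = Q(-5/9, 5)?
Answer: 12988/3 - √17 ≈ 4325.2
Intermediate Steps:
Q(j, c) = -2*j
z = -80/9 (z = -(-16)*(-5/9) = -(-16)*(-5*⅑) = -(-16)*(-5)/9 = -8*10/9 = -80/9 ≈ -8.8889)
q = 73 (q = -29 + 102 = 73)
U(k) = 4 - √(73 + k) (U(k) = 4 - √(k + 73) = 4 - √(73 + k))
U(-56) + (z + 99)*48 = (4 - √(73 - 56)) + (-80/9 + 99)*48 = (4 - √17) + (811/9)*48 = (4 - √17) + 12976/3 = 12988/3 - √17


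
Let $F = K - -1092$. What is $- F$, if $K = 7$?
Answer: $-1099$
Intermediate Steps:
$F = 1099$ ($F = 7 - -1092 = 7 + 1092 = 1099$)
$- F = \left(-1\right) 1099 = -1099$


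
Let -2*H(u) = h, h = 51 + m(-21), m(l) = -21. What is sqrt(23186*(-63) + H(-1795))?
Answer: I*sqrt(1460733) ≈ 1208.6*I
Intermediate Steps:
h = 30 (h = 51 - 21 = 30)
H(u) = -15 (H(u) = -1/2*30 = -15)
sqrt(23186*(-63) + H(-1795)) = sqrt(23186*(-63) - 15) = sqrt(-1460718 - 15) = sqrt(-1460733) = I*sqrt(1460733)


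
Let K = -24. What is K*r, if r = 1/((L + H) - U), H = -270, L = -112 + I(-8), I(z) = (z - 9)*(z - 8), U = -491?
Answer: -8/127 ≈ -0.062992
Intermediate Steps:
I(z) = (-9 + z)*(-8 + z)
L = 160 (L = -112 + (72 + (-8)**2 - 17*(-8)) = -112 + (72 + 64 + 136) = -112 + 272 = 160)
r = 1/381 (r = 1/((160 - 270) - 1*(-491)) = 1/(-110 + 491) = 1/381 ≈ 0.0026247)
K*r = -24*1/381 = -8/127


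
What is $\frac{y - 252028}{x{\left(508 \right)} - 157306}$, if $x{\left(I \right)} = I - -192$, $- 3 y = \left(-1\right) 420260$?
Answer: $\frac{167912}{234909} \approx 0.7148$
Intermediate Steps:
$y = \frac{420260}{3}$ ($y = - \frac{\left(-1\right) 420260}{3} = \left(- \frac{1}{3}\right) \left(-420260\right) = \frac{420260}{3} \approx 1.4009 \cdot 10^{5}$)
$x{\left(I \right)} = 192 + I$ ($x{\left(I \right)} = I + 192 = 192 + I$)
$\frac{y - 252028}{x{\left(508 \right)} - 157306} = \frac{\frac{420260}{3} - 252028}{\left(192 + 508\right) - 157306} = - \frac{335824}{3 \left(700 - 157306\right)} = - \frac{335824}{3 \left(-156606\right)} = \left(- \frac{335824}{3}\right) \left(- \frac{1}{156606}\right) = \frac{167912}{234909}$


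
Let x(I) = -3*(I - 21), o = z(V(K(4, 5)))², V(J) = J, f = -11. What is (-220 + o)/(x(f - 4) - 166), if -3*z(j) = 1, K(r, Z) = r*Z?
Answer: 1979/522 ≈ 3.7912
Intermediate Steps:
K(r, Z) = Z*r
z(j) = -⅓ (z(j) = -⅓*1 = -⅓)
o = ⅑ (o = (-⅓)² = ⅑ ≈ 0.11111)
x(I) = 63 - 3*I (x(I) = -3*(-21 + I) = 63 - 3*I)
(-220 + o)/(x(f - 4) - 166) = (-220 + ⅑)/((63 - 3*(-11 - 4)) - 166) = -1979/(9*((63 - 3*(-15)) - 166)) = -1979/(9*((63 + 45) - 166)) = -1979/(9*(108 - 166)) = -1979/9/(-58) = -1979/9*(-1/58) = 1979/522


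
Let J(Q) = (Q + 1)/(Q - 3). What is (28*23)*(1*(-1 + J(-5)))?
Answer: -322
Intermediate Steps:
J(Q) = (1 + Q)/(-3 + Q)
(28*23)*(1*(-1 + J(-5))) = (28*23)*(1*(-1 + (1 - 5)/(-3 - 5))) = 644*(1*(-1 - 4/(-8))) = 644*(1*(-1 - 1/8*(-4))) = 644*(1*(-1 + 1/2)) = 644*(1*(-1/2)) = 644*(-1/2) = -322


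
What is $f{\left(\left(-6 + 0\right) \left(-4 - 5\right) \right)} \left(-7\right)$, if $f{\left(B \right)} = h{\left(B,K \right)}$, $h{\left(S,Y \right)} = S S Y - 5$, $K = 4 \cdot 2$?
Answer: $-163261$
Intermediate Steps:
$K = 8$
$h{\left(S,Y \right)} = -5 + Y S^{2}$ ($h{\left(S,Y \right)} = S^{2} Y - 5 = Y S^{2} - 5 = -5 + Y S^{2}$)
$f{\left(B \right)} = -5 + 8 B^{2}$
$f{\left(\left(-6 + 0\right) \left(-4 - 5\right) \right)} \left(-7\right) = \left(-5 + 8 \left(\left(-6 + 0\right) \left(-4 - 5\right)\right)^{2}\right) \left(-7\right) = \left(-5 + 8 \left(\left(-6\right) \left(-9\right)\right)^{2}\right) \left(-7\right) = \left(-5 + 8 \cdot 54^{2}\right) \left(-7\right) = \left(-5 + 8 \cdot 2916\right) \left(-7\right) = \left(-5 + 23328\right) \left(-7\right) = 23323 \left(-7\right) = -163261$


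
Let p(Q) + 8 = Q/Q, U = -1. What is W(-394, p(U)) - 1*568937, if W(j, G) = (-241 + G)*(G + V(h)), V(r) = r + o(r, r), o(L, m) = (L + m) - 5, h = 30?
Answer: -588281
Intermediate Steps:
o(L, m) = -5 + L + m
V(r) = -5 + 3*r (V(r) = r + (-5 + r + r) = r + (-5 + 2*r) = -5 + 3*r)
p(Q) = -7 (p(Q) = -8 + Q/Q = -8 + 1 = -7)
W(j, G) = (-241 + G)*(85 + G) (W(j, G) = (-241 + G)*(G + (-5 + 3*30)) = (-241 + G)*(G + (-5 + 90)) = (-241 + G)*(G + 85) = (-241 + G)*(85 + G))
W(-394, p(U)) - 1*568937 = (-20485 + (-7)**2 - 156*(-7)) - 1*568937 = (-20485 + 49 + 1092) - 568937 = -19344 - 568937 = -588281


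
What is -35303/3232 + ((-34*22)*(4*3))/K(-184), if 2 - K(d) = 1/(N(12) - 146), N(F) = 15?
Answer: -3809651281/850016 ≈ -4481.9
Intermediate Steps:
K(d) = 263/131 (K(d) = 2 - 1/(15 - 146) = 2 - 1/(-131) = 2 - 1*(-1/131) = 2 + 1/131 = 263/131)
-35303/3232 + ((-34*22)*(4*3))/K(-184) = -35303/3232 + ((-34*22)*(4*3))/(263/131) = -35303*1/3232 - 748*12*(131/263) = -35303/3232 - 8976*131/263 = -35303/3232 - 1175856/263 = -3809651281/850016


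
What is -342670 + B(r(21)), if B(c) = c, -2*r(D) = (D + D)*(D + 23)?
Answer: -343594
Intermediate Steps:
r(D) = -D*(23 + D) (r(D) = -(D + D)*(D + 23)/2 = -2*D*(23 + D)/2 = -D*(23 + D))
-342670 + B(r(21)) = -342670 - 1*21*(23 + 21) = -342670 - 1*21*44 = -342670 - 924 = -343594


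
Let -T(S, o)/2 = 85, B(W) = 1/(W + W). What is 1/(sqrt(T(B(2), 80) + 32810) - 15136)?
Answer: -473/7158308 - sqrt(510)/28633232 ≈ -6.6866e-5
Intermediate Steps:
B(W) = 1/(2*W)
T(S, o) = -170 (T(S, o) = -2*85 = -170)
1/(sqrt(T(B(2), 80) + 32810) - 15136) = 1/(sqrt(-170 + 32810) - 15136) = 1/(sqrt(32640) - 15136) = 1/(8*sqrt(510) - 15136) = 1/(-15136 + 8*sqrt(510))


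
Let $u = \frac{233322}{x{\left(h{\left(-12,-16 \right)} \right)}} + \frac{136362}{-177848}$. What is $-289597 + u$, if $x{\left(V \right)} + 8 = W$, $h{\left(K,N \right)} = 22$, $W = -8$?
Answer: $- \frac{54097874309}{177848} \approx -3.0418 \cdot 10^{5}$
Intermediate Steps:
$x{\left(V \right)} = -16$ ($x{\left(V \right)} = -8 - 8 = -16$)
$u = - \frac{2593627053}{177848}$ ($u = \frac{233322}{-16} + \frac{136362}{-177848} = 233322 \left(- \frac{1}{16}\right) + 136362 \left(- \frac{1}{177848}\right) = - \frac{116661}{8} - \frac{68181}{88924} = - \frac{2593627053}{177848} \approx -14583.0$)
$-289597 + u = -289597 - \frac{2593627053}{177848} = - \frac{54097874309}{177848}$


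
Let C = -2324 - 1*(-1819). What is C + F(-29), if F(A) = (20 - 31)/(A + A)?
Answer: -29279/58 ≈ -504.81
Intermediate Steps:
C = -505 (C = -2324 + 1819 = -505)
F(A) = -11/(2*A) (F(A) = -11*1/(2*A) = -11/(2*A))
C + F(-29) = -505 - 11/2/(-29) = -505 - 11/2*(-1/29) = -505 + 11/58 = -29279/58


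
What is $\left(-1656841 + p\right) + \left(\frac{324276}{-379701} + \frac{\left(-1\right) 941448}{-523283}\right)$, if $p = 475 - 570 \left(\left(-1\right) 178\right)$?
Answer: $- \frac{2511754163768846}{1615374621} \approx -1.5549 \cdot 10^{6}$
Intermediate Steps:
$p = 101935$ ($p = 475 - -101460 = 475 + 101460 = 101935$)
$\left(-1656841 + p\right) + \left(\frac{324276}{-379701} + \frac{\left(-1\right) 941448}{-523283}\right) = \left(-1656841 + 101935\right) + \left(\frac{324276}{-379701} + \frac{\left(-1\right) 941448}{-523283}\right) = -1554906 + \left(324276 \left(- \frac{1}{379701}\right) - - \frac{941448}{523283}\right) = -1554906 + \left(- \frac{108092}{126567} + \frac{941448}{523283}\right) = -1554906 + \frac{1526671780}{1615374621} = - \frac{2511754163768846}{1615374621}$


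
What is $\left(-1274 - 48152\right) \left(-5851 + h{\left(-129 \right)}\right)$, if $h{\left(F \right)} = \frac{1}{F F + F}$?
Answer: $\frac{2387565213943}{8256} \approx 2.8919 \cdot 10^{8}$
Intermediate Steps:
$h{\left(F \right)} = \frac{1}{F + F^{2}}$ ($h{\left(F \right)} = \frac{1}{F^{2} + F} = \frac{1}{F + F^{2}}$)
$\left(-1274 - 48152\right) \left(-5851 + h{\left(-129 \right)}\right) = \left(-1274 - 48152\right) \left(-5851 + \frac{1}{\left(-129\right) \left(1 - 129\right)}\right) = - 49426 \left(-5851 - \frac{1}{129 \left(-128\right)}\right) = - 49426 \left(-5851 - - \frac{1}{16512}\right) = - 49426 \left(-5851 + \frac{1}{16512}\right) = \left(-49426\right) \left(- \frac{96611711}{16512}\right) = \frac{2387565213943}{8256}$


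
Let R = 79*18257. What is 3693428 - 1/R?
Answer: 5327042284683/1442303 ≈ 3.6934e+6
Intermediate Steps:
R = 1442303
3693428 - 1/R = 3693428 - 1/1442303 = 5327042284683/1442303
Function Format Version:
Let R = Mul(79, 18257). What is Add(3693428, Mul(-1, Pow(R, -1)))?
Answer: Rational(5327042284683, 1442303) ≈ 3.6934e+6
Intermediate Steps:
R = 1442303
Add(3693428, Mul(-1, Pow(R, -1))) = Add(3693428, Mul(-1, Pow(1442303, -1))) = Add(3693428, Mul(-1, Rational(1, 1442303))) = Add(3693428, Rational(-1, 1442303)) = Rational(5327042284683, 1442303)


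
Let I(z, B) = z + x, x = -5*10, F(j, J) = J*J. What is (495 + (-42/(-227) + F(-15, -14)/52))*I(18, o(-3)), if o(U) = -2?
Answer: -47117248/2951 ≈ -15967.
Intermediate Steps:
F(j, J) = J²
x = -50
I(z, B) = -50 + z (I(z, B) = z - 50 = -50 + z)
(495 + (-42/(-227) + F(-15, -14)/52))*I(18, o(-3)) = (495 + (-42/(-227) + (-14)²/52))*(-50 + 18) = (495 + (-42*(-1/227) + 196*(1/52)))*(-32) = (495 + (42/227 + 49/13))*(-32) = (495 + 11669/2951)*(-32) = (1472414/2951)*(-32) = -47117248/2951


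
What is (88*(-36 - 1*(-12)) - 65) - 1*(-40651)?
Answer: 38474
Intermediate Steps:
(88*(-36 - 1*(-12)) - 65) - 1*(-40651) = (88*(-36 + 12) - 65) + 40651 = (88*(-24) - 65) + 40651 = (-2112 - 65) + 40651 = -2177 + 40651 = 38474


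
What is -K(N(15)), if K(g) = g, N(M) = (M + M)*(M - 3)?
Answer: -360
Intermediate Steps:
N(M) = 2*M*(-3 + M) (N(M) = (2*M)*(-3 + M) = 2*M*(-3 + M))
-K(N(15)) = -2*15*(-3 + 15) = -2*15*12 = -1*360 = -360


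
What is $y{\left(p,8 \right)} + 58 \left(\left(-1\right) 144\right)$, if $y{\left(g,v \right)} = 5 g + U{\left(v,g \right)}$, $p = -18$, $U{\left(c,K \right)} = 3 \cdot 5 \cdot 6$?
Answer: $-8352$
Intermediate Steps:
$U{\left(c,K \right)} = 90$ ($U{\left(c,K \right)} = 15 \cdot 6 = 90$)
$y{\left(g,v \right)} = 90 + 5 g$ ($y{\left(g,v \right)} = 5 g + 90 = 90 + 5 g$)
$y{\left(p,8 \right)} + 58 \left(\left(-1\right) 144\right) = \left(90 + 5 \left(-18\right)\right) + 58 \left(\left(-1\right) 144\right) = \left(90 - 90\right) + 58 \left(-144\right) = 0 - 8352 = -8352$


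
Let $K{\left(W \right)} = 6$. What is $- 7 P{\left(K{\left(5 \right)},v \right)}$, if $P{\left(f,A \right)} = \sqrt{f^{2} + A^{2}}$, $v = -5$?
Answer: $- 7 \sqrt{61} \approx -54.672$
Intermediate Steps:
$P{\left(f,A \right)} = \sqrt{A^{2} + f^{2}}$
$- 7 P{\left(K{\left(5 \right)},v \right)} = - 7 \sqrt{\left(-5\right)^{2} + 6^{2}} = - 7 \sqrt{25 + 36} = - 7 \sqrt{61}$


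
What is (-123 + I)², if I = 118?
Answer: 25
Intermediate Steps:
(-123 + I)² = (-123 + 118)² = (-5)² = 25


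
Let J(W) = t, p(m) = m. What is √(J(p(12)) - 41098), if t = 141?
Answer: I*√40957 ≈ 202.38*I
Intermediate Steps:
J(W) = 141
√(J(p(12)) - 41098) = √(141 - 41098) = √(-40957) = I*√40957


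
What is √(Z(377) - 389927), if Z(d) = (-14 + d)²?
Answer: I*√258158 ≈ 508.09*I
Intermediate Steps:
√(Z(377) - 389927) = √((-14 + 377)² - 389927) = √(363² - 389927) = √(131769 - 389927) = √(-258158) = I*√258158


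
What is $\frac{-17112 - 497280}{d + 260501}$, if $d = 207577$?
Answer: $- \frac{85732}{78013} \approx -1.0989$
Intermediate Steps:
$\frac{-17112 - 497280}{d + 260501} = \frac{-17112 - 497280}{207577 + 260501} = - \frac{514392}{468078} = \left(-514392\right) \frac{1}{468078} = - \frac{85732}{78013}$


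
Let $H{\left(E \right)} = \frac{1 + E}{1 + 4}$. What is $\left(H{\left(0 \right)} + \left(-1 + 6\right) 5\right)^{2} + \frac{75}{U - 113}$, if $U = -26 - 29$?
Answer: $\frac{888431}{1400} \approx 634.59$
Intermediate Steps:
$U = -55$
$H{\left(E \right)} = \frac{1}{5} + \frac{E}{5}$ ($H{\left(E \right)} = \frac{1 + E}{5} = \left(1 + E\right) \frac{1}{5} = \frac{1}{5} + \frac{E}{5}$)
$\left(H{\left(0 \right)} + \left(-1 + 6\right) 5\right)^{2} + \frac{75}{U - 113} = \left(\left(\frac{1}{5} + \frac{1}{5} \cdot 0\right) + \left(-1 + 6\right) 5\right)^{2} + \frac{75}{-55 - 113} = \left(\left(\frac{1}{5} + 0\right) + 5 \cdot 5\right)^{2} + \frac{75}{-168} = \left(\frac{1}{5} + 25\right)^{2} + 75 \left(- \frac{1}{168}\right) = \left(\frac{126}{5}\right)^{2} - \frac{25}{56} = \frac{15876}{25} - \frac{25}{56} = \frac{888431}{1400}$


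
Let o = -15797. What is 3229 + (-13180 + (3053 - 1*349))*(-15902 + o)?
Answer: 332081953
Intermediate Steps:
3229 + (-13180 + (3053 - 1*349))*(-15902 + o) = 3229 + (-13180 + (3053 - 1*349))*(-15902 - 15797) = 3229 + (-13180 + (3053 - 349))*(-31699) = 3229 + (-13180 + 2704)*(-31699) = 3229 - 10476*(-31699) = 3229 + 332078724 = 332081953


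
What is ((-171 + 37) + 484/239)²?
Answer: 994897764/57121 ≈ 17417.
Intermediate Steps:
((-171 + 37) + 484/239)² = (-134 + 484*(1/239))² = (-134 + 484/239)² = (-31542/239)² = 994897764/57121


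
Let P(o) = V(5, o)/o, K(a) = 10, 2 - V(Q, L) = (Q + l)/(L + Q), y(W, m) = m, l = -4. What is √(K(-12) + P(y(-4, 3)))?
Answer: √170/4 ≈ 3.2596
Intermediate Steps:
V(Q, L) = 2 - (-4 + Q)/(L + Q) (V(Q, L) = 2 - (Q - 4)/(L + Q) = 2 - (-4 + Q)/(L + Q))
P(o) = (9 + 2*o)/(o*(5 + o)) (P(o) = ((4 + 5 + 2*o)/(o + 5))/o = ((9 + 2*o)/(5 + o))/o = (9 + 2*o)/(o*(5 + o)))
√(K(-12) + P(y(-4, 3))) = √(10 + (9 + 2*3)/(3*(5 + 3))) = √(10 + (⅓)*(9 + 6)/8) = √(10 + (⅓)*(⅛)*15) = √(10 + 5/8) = √(85/8) = √170/4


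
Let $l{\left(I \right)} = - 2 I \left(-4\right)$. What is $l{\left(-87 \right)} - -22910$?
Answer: $22214$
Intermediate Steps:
$l{\left(I \right)} = 8 I$
$l{\left(-87 \right)} - -22910 = 8 \left(-87\right) - -22910 = -696 + 22910 = 22214$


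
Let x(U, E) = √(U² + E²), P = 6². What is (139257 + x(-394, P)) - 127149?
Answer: 12108 + 2*√39133 ≈ 12504.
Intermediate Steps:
P = 36
x(U, E) = √(E² + U²)
(139257 + x(-394, P)) - 127149 = (139257 + √(36² + (-394)²)) - 127149 = (139257 + √(1296 + 155236)) - 127149 = (139257 + √156532) - 127149 = (139257 + 2*√39133) - 127149 = 12108 + 2*√39133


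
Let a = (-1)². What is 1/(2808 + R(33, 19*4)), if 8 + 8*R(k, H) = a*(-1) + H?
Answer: 8/22531 ≈ 0.00035507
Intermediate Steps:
a = 1
R(k, H) = -9/8 + H/8 (R(k, H) = -1 + (1*(-1) + H)/8 = -1 + (-1 + H)/8 = -1 + (-⅛ + H/8) = -9/8 + H/8)
1/(2808 + R(33, 19*4)) = 1/(2808 + (-9/8 + (19*4)/8)) = 1/(2808 + (-9/8 + (⅛)*76)) = 1/(2808 + (-9/8 + 19/2)) = 1/(2808 + 67/8) = 1/(22531/8) = 8/22531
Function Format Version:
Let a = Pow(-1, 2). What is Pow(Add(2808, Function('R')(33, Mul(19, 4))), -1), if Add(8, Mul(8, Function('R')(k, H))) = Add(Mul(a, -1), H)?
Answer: Rational(8, 22531) ≈ 0.00035507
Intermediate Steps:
a = 1
Function('R')(k, H) = Add(Rational(-9, 8), Mul(Rational(1, 8), H)) (Function('R')(k, H) = Add(-1, Mul(Rational(1, 8), Add(Mul(1, -1), H))) = Add(-1, Mul(Rational(1, 8), Add(-1, H))) = Add(-1, Add(Rational(-1, 8), Mul(Rational(1, 8), H))) = Add(Rational(-9, 8), Mul(Rational(1, 8), H)))
Pow(Add(2808, Function('R')(33, Mul(19, 4))), -1) = Pow(Add(2808, Add(Rational(-9, 8), Mul(Rational(1, 8), Mul(19, 4)))), -1) = Pow(Add(2808, Add(Rational(-9, 8), Mul(Rational(1, 8), 76))), -1) = Pow(Add(2808, Add(Rational(-9, 8), Rational(19, 2))), -1) = Pow(Add(2808, Rational(67, 8)), -1) = Pow(Rational(22531, 8), -1) = Rational(8, 22531)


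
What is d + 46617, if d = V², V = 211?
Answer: 91138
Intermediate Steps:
d = 44521 (d = 211² = 44521)
d + 46617 = 44521 + 46617 = 91138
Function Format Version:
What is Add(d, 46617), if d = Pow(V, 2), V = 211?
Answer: 91138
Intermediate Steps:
d = 44521 (d = Pow(211, 2) = 44521)
Add(d, 46617) = Add(44521, 46617) = 91138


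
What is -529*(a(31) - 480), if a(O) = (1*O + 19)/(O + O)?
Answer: 7858295/31 ≈ 2.5349e+5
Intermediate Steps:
a(O) = (19 + O)/(2*O) (a(O) = (O + 19)/((2*O)) = (19 + O)*(1/(2*O)) = (19 + O)/(2*O))
-529*(a(31) - 480) = -529*((1/2)*(19 + 31)/31 - 480) = -529*((1/2)*(1/31)*50 - 480) = -529*(25/31 - 480) = -529*(-14855/31) = 7858295/31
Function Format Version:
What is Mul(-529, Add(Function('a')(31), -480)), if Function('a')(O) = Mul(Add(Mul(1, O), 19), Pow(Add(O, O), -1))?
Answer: Rational(7858295, 31) ≈ 2.5349e+5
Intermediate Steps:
Function('a')(O) = Mul(Rational(1, 2), Pow(O, -1), Add(19, O)) (Function('a')(O) = Mul(Add(O, 19), Pow(Mul(2, O), -1)) = Mul(Add(19, O), Mul(Rational(1, 2), Pow(O, -1))) = Mul(Rational(1, 2), Pow(O, -1), Add(19, O)))
Mul(-529, Add(Function('a')(31), -480)) = Mul(-529, Add(Mul(Rational(1, 2), Pow(31, -1), Add(19, 31)), -480)) = Mul(-529, Add(Mul(Rational(1, 2), Rational(1, 31), 50), -480)) = Mul(-529, Add(Rational(25, 31), -480)) = Mul(-529, Rational(-14855, 31)) = Rational(7858295, 31)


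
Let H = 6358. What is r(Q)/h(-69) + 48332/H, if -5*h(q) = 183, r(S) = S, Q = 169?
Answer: 1736123/581757 ≈ 2.9843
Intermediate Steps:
h(q) = -183/5 (h(q) = -⅕*183 = -183/5)
r(Q)/h(-69) + 48332/H = 169/(-183/5) + 48332/6358 = 169*(-5/183) + 48332*(1/6358) = -845/183 + 24166/3179 = 1736123/581757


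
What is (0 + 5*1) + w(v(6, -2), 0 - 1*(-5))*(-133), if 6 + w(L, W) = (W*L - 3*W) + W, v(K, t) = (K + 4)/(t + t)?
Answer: 7591/2 ≈ 3795.5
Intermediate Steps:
v(K, t) = (4 + K)/(2*t) (v(K, t) = (4 + K)/((2*t)) = (4 + K)*(1/(2*t)) = (4 + K)/(2*t))
w(L, W) = -6 - 2*W + L*W (w(L, W) = -6 + ((W*L - 3*W) + W) = -6 + ((L*W - 3*W) + W) = -6 + ((-3*W + L*W) + W) = -6 + (-2*W + L*W) = -6 - 2*W + L*W)
(0 + 5*1) + w(v(6, -2), 0 - 1*(-5))*(-133) = (0 + 5*1) + (-6 - 2*(0 - 1*(-5)) + ((1/2)*(4 + 6)/(-2))*(0 - 1*(-5)))*(-133) = (0 + 5) + (-6 - 2*(0 + 5) + ((1/2)*(-1/2)*10)*(0 + 5))*(-133) = 5 + (-6 - 2*5 - 5/2*5)*(-133) = 5 + (-6 - 10 - 25/2)*(-133) = 5 - 57/2*(-133) = 5 + 7581/2 = 7591/2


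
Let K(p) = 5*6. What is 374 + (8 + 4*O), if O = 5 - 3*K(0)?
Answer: 42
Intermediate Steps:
K(p) = 30
O = -85 (O = 5 - 3*30 = 5 - 90 = -85)
374 + (8 + 4*O) = 374 + (8 + 4*(-85)) = 374 + (8 - 340) = 374 - 332 = 42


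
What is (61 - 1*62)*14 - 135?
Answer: -149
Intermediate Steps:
(61 - 1*62)*14 - 135 = (61 - 62)*14 - 135 = -1*14 - 135 = -14 - 135 = -149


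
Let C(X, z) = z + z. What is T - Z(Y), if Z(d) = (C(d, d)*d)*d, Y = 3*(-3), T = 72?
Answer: 1530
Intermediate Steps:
C(X, z) = 2*z
Y = -9
Z(d) = 2*d³ (Z(d) = ((2*d)*d)*d = (2*d²)*d = 2*d³)
T - Z(Y) = 72 - 2*(-9)³ = 72 - 2*(-729) = 72 - 1*(-1458) = 72 + 1458 = 1530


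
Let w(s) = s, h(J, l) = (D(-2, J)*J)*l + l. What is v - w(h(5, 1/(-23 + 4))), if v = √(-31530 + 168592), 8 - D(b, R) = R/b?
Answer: 107/38 + √137062 ≈ 373.03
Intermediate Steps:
D(b, R) = 8 - R/b
h(J, l) = l + J*l*(8 + J/2) (h(J, l) = ((8 - 1*J/(-2))*J)*l + l = ((8 - 1*J*(-½))*J)*l + l = ((8 + J/2)*J)*l + l = (J*(8 + J/2))*l + l = J*l*(8 + J/2) + l = l + J*l*(8 + J/2))
v = √137062 ≈ 370.22
v - w(h(5, 1/(-23 + 4))) = √137062 - (2 + 5² + 16*5)/(2*(-23 + 4)) = √137062 - (2 + 25 + 80)/(2*(-19)) = √137062 - (-1)*107/(2*19) = √137062 - 1*(-107/38) = √137062 + 107/38 = 107/38 + √137062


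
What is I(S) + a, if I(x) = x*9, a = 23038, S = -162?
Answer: 21580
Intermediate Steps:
I(x) = 9*x
I(S) + a = 9*(-162) + 23038 = -1458 + 23038 = 21580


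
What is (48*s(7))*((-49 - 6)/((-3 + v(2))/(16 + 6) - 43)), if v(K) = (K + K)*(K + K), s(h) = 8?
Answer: 154880/311 ≈ 498.01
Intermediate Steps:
v(K) = 4*K² (v(K) = (2*K)*(2*K) = 4*K²)
(48*s(7))*((-49 - 6)/((-3 + v(2))/(16 + 6) - 43)) = (48*8)*((-49 - 6)/((-3 + 4*2²)/(16 + 6) - 43)) = 384*(-55/((-3 + 4*4)/22 - 43)) = 384*(-55/((-3 + 16)*(1/22) - 43)) = 384*(-55/(13*(1/22) - 43)) = 384*(-55/(13/22 - 43)) = 384*(-55/(-933/22)) = 384*(-55*(-22/933)) = 384*(1210/933) = 154880/311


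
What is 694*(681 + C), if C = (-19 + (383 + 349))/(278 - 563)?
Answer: 134200168/285 ≈ 4.7088e+5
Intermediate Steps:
C = -713/285 (C = (-19 + 732)/(-285) = 713*(-1/285) = -713/285 ≈ -2.5018)
694*(681 + C) = 694*(681 - 713/285) = 694*(193372/285) = 134200168/285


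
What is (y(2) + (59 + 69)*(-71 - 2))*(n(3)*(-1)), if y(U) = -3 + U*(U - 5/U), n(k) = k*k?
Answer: 84132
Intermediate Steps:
n(k) = k²
(y(2) + (59 + 69)*(-71 - 2))*(n(3)*(-1)) = ((-8 + 2²) + (59 + 69)*(-71 - 2))*(3²*(-1)) = ((-8 + 4) + 128*(-73))*(9*(-1)) = (-4 - 9344)*(-9) = -9348*(-9) = 84132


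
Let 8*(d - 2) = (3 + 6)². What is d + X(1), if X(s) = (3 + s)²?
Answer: 225/8 ≈ 28.125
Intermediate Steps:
d = 97/8 (d = 2 + (3 + 6)²/8 = 2 + (⅛)*9² = 2 + (⅛)*81 = 2 + 81/8 = 97/8 ≈ 12.125)
d + X(1) = 97/8 + (3 + 1)² = 97/8 + 4² = 97/8 + 16 = 225/8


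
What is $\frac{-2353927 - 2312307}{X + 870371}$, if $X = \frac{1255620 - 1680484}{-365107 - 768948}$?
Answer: $- \frac{5291765998870}{987049009269} \approx -5.3612$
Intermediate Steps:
$X = \frac{424864}{1134055}$ ($X = - \frac{424864}{-1134055} = \left(-424864\right) \left(- \frac{1}{1134055}\right) = \frac{424864}{1134055} \approx 0.37464$)
$\frac{-2353927 - 2312307}{X + 870371} = \frac{-2353927 - 2312307}{\frac{424864}{1134055} + 870371} = - \frac{4666234}{\frac{987049009269}{1134055}} = \left(-4666234\right) \frac{1134055}{987049009269} = - \frac{5291765998870}{987049009269}$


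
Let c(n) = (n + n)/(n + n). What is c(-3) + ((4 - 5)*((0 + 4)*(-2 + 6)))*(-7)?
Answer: 113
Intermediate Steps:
c(n) = 1 (c(n) = (2*n)/((2*n)) = (2*n)*(1/(2*n)) = 1)
c(-3) + ((4 - 5)*((0 + 4)*(-2 + 6)))*(-7) = 1 + ((4 - 5)*((0 + 4)*(-2 + 6)))*(-7) = 1 - 4*4*(-7) = 1 - 1*16*(-7) = 1 - 16*(-7) = 1 + 112 = 113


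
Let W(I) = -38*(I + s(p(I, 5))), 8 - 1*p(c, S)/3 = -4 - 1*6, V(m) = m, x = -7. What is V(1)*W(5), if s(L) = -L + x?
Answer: 2128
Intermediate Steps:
p(c, S) = 54 (p(c, S) = 24 - 3*(-4 - 1*6) = 24 - 3*(-4 - 6) = 24 - 3*(-10) = 24 + 30 = 54)
s(L) = -7 - L (s(L) = -L - 7 = -7 - L)
W(I) = 2318 - 38*I (W(I) = -38*(I + (-7 - 1*54)) = -38*(I + (-7 - 54)) = -38*(I - 61) = -38*(-61 + I) = 2318 - 38*I)
V(1)*W(5) = 1*(2318 - 38*5) = 1*(2318 - 190) = 1*2128 = 2128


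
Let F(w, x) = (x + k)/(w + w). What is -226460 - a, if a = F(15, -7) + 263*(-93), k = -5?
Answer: -1010003/5 ≈ -2.0200e+5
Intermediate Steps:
F(w, x) = (-5 + x)/(2*w) (F(w, x) = (x - 5)/(w + w) = (-5 + x)/((2*w)) = (-5 + x)*(1/(2*w)) = (-5 + x)/(2*w))
a = -122297/5 (a = (½)*(-5 - 7)/15 + 263*(-93) = (½)*(1/15)*(-12) - 24459 = -⅖ - 24459 = -122297/5 ≈ -24459.)
-226460 - a = -226460 - 1*(-122297/5) = -226460 + 122297/5 = -1010003/5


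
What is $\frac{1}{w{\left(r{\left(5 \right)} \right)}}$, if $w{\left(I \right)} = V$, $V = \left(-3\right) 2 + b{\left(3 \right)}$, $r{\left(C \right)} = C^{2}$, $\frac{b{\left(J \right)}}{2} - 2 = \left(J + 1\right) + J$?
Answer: $\frac{1}{12} \approx 0.083333$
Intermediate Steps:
$b{\left(J \right)} = 6 + 4 J$ ($b{\left(J \right)} = 4 + 2 \left(\left(J + 1\right) + J\right) = 4 + 2 \left(\left(1 + J\right) + J\right) = 4 + 2 \left(1 + 2 J\right) = 4 + \left(2 + 4 J\right) = 6 + 4 J$)
$V = 12$ ($V = \left(-3\right) 2 + \left(6 + 4 \cdot 3\right) = -6 + \left(6 + 12\right) = -6 + 18 = 12$)
$w{\left(I \right)} = 12$
$\frac{1}{w{\left(r{\left(5 \right)} \right)}} = \frac{1}{12}$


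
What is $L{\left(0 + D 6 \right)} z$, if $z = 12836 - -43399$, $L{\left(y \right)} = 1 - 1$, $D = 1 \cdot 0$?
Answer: $0$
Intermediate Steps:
$D = 0$
$L{\left(y \right)} = 0$ ($L{\left(y \right)} = 1 - 1 = 0$)
$z = 56235$ ($z = 12836 + 43399 = 56235$)
$L{\left(0 + D 6 \right)} z = 0 \cdot 56235 = 0$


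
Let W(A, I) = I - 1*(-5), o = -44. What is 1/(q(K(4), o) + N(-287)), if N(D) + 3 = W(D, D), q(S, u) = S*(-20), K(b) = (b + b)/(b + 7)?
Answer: -11/3295 ≈ -0.0033384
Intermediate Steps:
K(b) = 2*b/(7 + b) (K(b) = (2*b)/(7 + b) = 2*b/(7 + b))
W(A, I) = 5 + I (W(A, I) = I + 5 = 5 + I)
q(S, u) = -20*S
N(D) = 2 + D (N(D) = -3 + (5 + D) = 2 + D)
1/(q(K(4), o) + N(-287)) = 1/(-40*4/(7 + 4) + (2 - 287)) = 1/(-40*4/11 - 285) = 1/(-20*8/11 - 285) = 1/(-160/11 - 285) = 1/(-3295/11) = -11/3295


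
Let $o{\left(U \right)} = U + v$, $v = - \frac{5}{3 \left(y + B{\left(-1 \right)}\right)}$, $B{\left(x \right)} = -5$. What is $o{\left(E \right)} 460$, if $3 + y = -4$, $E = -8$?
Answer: $- \frac{32545}{9} \approx -3616.1$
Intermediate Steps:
$y = -7$ ($y = -3 - 4 = -7$)
$v = \frac{5}{36}$ ($v = - \frac{5}{3 \left(-7 - 5\right)} = - \frac{5}{3 \left(-12\right)} = - \frac{5}{-36} = \left(-5\right) \left(- \frac{1}{36}\right) = \frac{5}{36} \approx 0.13889$)
$o{\left(U \right)} = \frac{5}{36} + U$ ($o{\left(U \right)} = U + \frac{5}{36} = \frac{5}{36} + U$)
$o{\left(E \right)} 460 = \left(\frac{5}{36} - 8\right) 460 = \left(- \frac{283}{36}\right) 460 = - \frac{32545}{9}$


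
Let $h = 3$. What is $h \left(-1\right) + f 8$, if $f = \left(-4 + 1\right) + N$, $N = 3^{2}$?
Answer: $45$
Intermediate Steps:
$N = 9$
$f = 6$ ($f = \left(-4 + 1\right) + 9 = -3 + 9 = 6$)
$h \left(-1\right) + f 8 = 3 \left(-1\right) + 6 \cdot 8 = -3 + 48 = 45$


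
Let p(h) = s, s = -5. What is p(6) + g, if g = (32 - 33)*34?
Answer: -39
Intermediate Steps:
p(h) = -5
g = -34 (g = -1*34 = -34)
p(6) + g = -5 - 34 = -39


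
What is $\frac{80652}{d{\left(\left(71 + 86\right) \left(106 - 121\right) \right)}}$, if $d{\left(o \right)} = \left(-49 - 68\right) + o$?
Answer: $- \frac{6721}{206} \approx -32.626$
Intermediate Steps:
$d{\left(o \right)} = -117 + o$
$\frac{80652}{d{\left(\left(71 + 86\right) \left(106 - 121\right) \right)}} = \frac{80652}{-117 + \left(71 + 86\right) \left(106 - 121\right)} = \frac{80652}{-117 + 157 \left(-15\right)} = \frac{80652}{-117 - 2355} = \frac{80652}{-2472} = 80652 \left(- \frac{1}{2472}\right) = - \frac{6721}{206}$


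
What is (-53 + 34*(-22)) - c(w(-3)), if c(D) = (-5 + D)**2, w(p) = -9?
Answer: -997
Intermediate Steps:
(-53 + 34*(-22)) - c(w(-3)) = (-53 + 34*(-22)) - (-5 - 9)**2 = (-53 - 748) - 1*(-14)**2 = -801 - 1*196 = -801 - 196 = -997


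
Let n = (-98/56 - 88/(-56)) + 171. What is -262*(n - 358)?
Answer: 686571/14 ≈ 49041.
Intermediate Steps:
n = 4783/28 (n = (-98*1/56 - 88*(-1/56)) + 171 = (-7/4 + 11/7) + 171 = -5/28 + 171 = 4783/28 ≈ 170.82)
-262*(n - 358) = -262*(4783/28 - 358) = -262*(-5241/28) = 686571/14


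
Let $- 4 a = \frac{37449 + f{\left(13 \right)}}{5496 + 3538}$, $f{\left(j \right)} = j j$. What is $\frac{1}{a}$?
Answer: $- \frac{18068}{18809} \approx -0.9606$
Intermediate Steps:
$f{\left(j \right)} = j^{2}$
$a = - \frac{18809}{18068}$ ($a = - \frac{\left(37449 + 13^{2}\right) \frac{1}{5496 + 3538}}{4} = - \frac{\left(37449 + 169\right) \frac{1}{9034}}{4} = - \frac{37618 \cdot \frac{1}{9034}}{4} = \left(- \frac{1}{4}\right) \frac{18809}{4517} = - \frac{18809}{18068} \approx -1.041$)
$\frac{1}{a} = \frac{1}{- \frac{18809}{18068}} = - \frac{18068}{18809}$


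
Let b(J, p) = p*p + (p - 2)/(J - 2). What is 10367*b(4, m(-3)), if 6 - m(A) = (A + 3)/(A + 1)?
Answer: 393946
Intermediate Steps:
m(A) = 6 - (3 + A)/(1 + A) (m(A) = 6 - (A + 3)/(A + 1) = 6 - (3 + A)/(1 + A))
b(J, p) = p² + (-2 + p)/(-2 + J)
10367*b(4, m(-3)) = 10367*((-2 + (3 + 5*(-3))/(1 - 3) - 2*(3 + 5*(-3))²/(1 - 3)² + 4*((3 + 5*(-3))/(1 - 3))²)/(-2 + 4)) = 10367*((-2 + (3 - 15)/(-2) - 2*(3 - 15)²/4 + 4*((3 - 15)/(-2))²)/2) = 10367*((-2 - ½*(-12) - 2*(-½*(-12))² + 4*(-½*(-12))²)/2) = 10367*((-2 + 6 - 2*6² + 4*6²)/2) = 10367*((-2 + 6 - 2*36 + 4*36)/2) = 10367*((-2 + 6 - 72 + 144)/2) = 10367*((½)*76) = 10367*38 = 393946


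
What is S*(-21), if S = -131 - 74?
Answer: 4305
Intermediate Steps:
S = -205
S*(-21) = -205*(-21) = 4305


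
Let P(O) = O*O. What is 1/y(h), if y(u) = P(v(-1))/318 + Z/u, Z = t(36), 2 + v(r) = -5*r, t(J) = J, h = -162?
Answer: -954/185 ≈ -5.1568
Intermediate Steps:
v(r) = -2 - 5*r
P(O) = O**2
Z = 36
y(u) = 3/106 + 36/u (y(u) = (-2 - 5*(-1))**2/318 + 36/u = (-2 + 5)**2*(1/318) + 36/u = 3**2*(1/318) + 36/u = 9*(1/318) + 36/u = 3/106 + 36/u)
1/y(h) = 1/(3/106 + 36/(-162)) = 1/(3/106 + 36*(-1/162)) = 1/(3/106 - 2/9) = 1/(-185/954) = -954/185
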